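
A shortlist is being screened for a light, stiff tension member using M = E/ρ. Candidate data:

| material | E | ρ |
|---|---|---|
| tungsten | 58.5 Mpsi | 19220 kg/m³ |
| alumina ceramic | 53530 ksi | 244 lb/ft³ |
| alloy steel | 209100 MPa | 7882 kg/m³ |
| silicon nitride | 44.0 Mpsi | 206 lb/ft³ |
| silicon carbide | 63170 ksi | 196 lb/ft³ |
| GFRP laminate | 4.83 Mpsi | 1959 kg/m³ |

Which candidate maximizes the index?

silicon carbide

Normalizing units and computing the index:
  tungsten: E = 403.3 GPa, ρ = 19220 kg/m³
  alumina ceramic: E = 369.1 GPa, ρ = 3909 kg/m³
  alloy steel: E = 209.1 GPa, ρ = 7882 kg/m³
  silicon nitride: E = 303.4 GPa, ρ = 3300 kg/m³
  silicon carbide: E = 435.5 GPa, ρ = 3140 kg/m³
  GFRP laminate: E = 33.30 GPa, ρ = 1959 kg/m³
  silicon carbide: M = 139 MN·m/kg
  alumina ceramic: M = 94.4 MN·m/kg
  silicon nitride: M = 91.9 MN·m/kg
  alloy steel: M = 26.5 MN·m/kg
  tungsten: M = 21.0 MN·m/kg
  GFRP laminate: M = 17.0 MN·m/kg
Silicon carbide has the largest M.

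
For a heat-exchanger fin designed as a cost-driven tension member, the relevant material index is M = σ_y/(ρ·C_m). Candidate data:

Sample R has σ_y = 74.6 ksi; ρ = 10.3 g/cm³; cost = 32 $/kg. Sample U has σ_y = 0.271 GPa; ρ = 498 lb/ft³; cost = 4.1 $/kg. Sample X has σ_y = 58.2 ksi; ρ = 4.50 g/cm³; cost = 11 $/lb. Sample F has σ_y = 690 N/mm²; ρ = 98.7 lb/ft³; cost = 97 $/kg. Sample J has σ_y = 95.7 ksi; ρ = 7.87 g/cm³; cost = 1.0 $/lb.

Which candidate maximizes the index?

Normalizing units and computing the index:
  sample R: σ_y = 514.3 MPa, ρ = 10300 kg/m³, cost = 32.00 $/kg
  sample U: σ_y = 271.0 MPa, ρ = 7977 kg/m³, cost = 4.100 $/kg
  sample X: σ_y = 401.3 MPa, ρ = 4500 kg/m³, cost = 24.25 $/kg
  sample F: σ_y = 690.0 MPa, ρ = 1581 kg/m³, cost = 97.00 $/kg
  sample J: σ_y = 659.8 MPa, ρ = 7870 kg/m³, cost = 2.205 $/kg
  sample J: M = 38.0 kN·m per $
  sample U: M = 8.29 kN·m per $
  sample F: M = 4.50 kN·m per $
  sample X: M = 3.68 kN·m per $
  sample R: M = 1.56 kN·m per $
Sample J has the largest M.

sample J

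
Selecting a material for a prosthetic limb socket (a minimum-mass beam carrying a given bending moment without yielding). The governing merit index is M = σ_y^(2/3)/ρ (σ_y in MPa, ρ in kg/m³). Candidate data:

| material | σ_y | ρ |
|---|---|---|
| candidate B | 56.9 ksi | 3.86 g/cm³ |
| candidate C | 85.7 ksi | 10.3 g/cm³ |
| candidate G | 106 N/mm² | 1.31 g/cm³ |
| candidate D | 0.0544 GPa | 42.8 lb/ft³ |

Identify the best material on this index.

Convert each candidate to consistent units, then evaluate M:
  candidate B: σ_y = 392.3 MPa, ρ = 3860 kg/m³
  candidate C: σ_y = 590.9 MPa, ρ = 10300 kg/m³
  candidate G: σ_y = 106.0 MPa, ρ = 1310 kg/m³
  candidate D: σ_y = 54.40 MPa, ρ = 685.6 kg/m³
  candidate D: M = 20.9×10⁻³
  candidate G: M = 17.1×10⁻³
  candidate B: M = 13.9×10⁻³
  candidate C: M = 6.84×10⁻³
Candidate D ranks first.

candidate D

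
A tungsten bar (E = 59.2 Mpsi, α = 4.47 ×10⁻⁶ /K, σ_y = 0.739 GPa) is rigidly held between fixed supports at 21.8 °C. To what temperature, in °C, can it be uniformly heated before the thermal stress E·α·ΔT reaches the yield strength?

427 °C

E = 59.2 Mpsi = 408.2 GPa.
σ_y = 0.739 GPa = 739.0 MPa.
E·α·ΔT = 739.0 MPa ⇒ ΔT = 739.0 / (408.2×10³ × 4.47×10⁻⁶) = 405.0 K.
T = 21.8 + 405.0 = 426.8 °C.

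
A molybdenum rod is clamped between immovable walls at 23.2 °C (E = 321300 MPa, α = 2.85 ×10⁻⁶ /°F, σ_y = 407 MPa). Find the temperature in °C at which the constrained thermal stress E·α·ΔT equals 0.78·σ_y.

216 °C

E = 321300 MPa = 321.3 GPa.
α = 2.85×10⁻⁶/°F × 9/5 = 5.13×10⁻⁶/K.
E·α·ΔT = 317.5 MPa ⇒ ΔT = 317.5 / (321.3×10³ × 5.13×10⁻⁶) = 192.6 K.
T = 23.2 + 192.6 = 215.8 °C.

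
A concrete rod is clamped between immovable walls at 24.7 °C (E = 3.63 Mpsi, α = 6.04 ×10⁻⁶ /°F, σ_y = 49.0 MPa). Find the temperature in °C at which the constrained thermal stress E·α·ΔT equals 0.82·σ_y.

172 °C

E = 3.63 Mpsi = 25.03 GPa.
α = 6.04×10⁻⁶/°F × 9/5 = 10.9×10⁻⁶/K.
E·α·ΔT = 40.18 MPa ⇒ ΔT = 40.18 / (25.03×10³ × 10.9×10⁻⁶) = 147.7 K.
T = 24.7 + 147.7 = 172.4 °C.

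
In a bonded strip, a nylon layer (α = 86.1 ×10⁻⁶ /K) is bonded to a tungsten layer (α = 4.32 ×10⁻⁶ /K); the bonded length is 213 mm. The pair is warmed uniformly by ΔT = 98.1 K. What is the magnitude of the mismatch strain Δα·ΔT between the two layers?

8.02×10⁻³

Δα = |86.1 − 4.32|×10⁻⁶/K = 81.8×10⁻⁶/K.
Mismatch strain = Δα·ΔT = 81.8×10⁻⁶ × 98.1 = 8.02×10⁻³.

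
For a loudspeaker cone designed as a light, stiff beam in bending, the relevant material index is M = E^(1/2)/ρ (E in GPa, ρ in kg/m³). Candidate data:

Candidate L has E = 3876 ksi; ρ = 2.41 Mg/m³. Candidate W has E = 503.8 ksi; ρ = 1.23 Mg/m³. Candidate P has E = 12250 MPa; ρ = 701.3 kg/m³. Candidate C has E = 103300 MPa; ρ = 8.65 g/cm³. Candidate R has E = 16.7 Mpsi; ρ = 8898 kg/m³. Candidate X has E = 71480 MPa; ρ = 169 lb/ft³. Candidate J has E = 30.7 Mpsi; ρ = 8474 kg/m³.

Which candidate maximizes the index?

Putting every candidate on a common basis:
  candidate L: E = 26.72 GPa, ρ = 2410 kg/m³
  candidate W: E = 3.474 GPa, ρ = 1230 kg/m³
  candidate P: E = 12.25 GPa, ρ = 701.3 kg/m³
  candidate C: E = 103.3 GPa, ρ = 8650 kg/m³
  candidate R: E = 115.1 GPa, ρ = 8898 kg/m³
  candidate X: E = 71.48 GPa, ρ = 2707 kg/m³
  candidate J: E = 211.7 GPa, ρ = 8474 kg/m³
  candidate P: M = 4.99×10⁻³
  candidate X: M = 3.12×10⁻³
  candidate L: M = 2.15×10⁻³
  candidate J: M = 1.72×10⁻³
  candidate W: M = 1.52×10⁻³
  candidate R: M = 1.21×10⁻³
  candidate C: M = 1.17×10⁻³
The maximum is for candidate P.

candidate P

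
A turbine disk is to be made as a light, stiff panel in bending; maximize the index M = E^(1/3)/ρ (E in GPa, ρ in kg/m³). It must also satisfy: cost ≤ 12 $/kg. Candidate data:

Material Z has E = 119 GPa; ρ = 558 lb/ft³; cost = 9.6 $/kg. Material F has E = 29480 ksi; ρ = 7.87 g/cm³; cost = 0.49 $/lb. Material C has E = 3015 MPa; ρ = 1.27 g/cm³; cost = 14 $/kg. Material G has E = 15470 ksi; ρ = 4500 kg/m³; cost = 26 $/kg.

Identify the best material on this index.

material F

Screen on constraints: cost ≤ 12 $/kg. Survivors: material Z, material F.
After converting to SI:
  material Z: E = 119.0 GPa, ρ = 8938 kg/m³
  material F: E = 203.3 GPa, ρ = 7870 kg/m³
  material F: M = 0.747×10⁻³
  material Z: M = 0.550×10⁻³
Material F has the largest M.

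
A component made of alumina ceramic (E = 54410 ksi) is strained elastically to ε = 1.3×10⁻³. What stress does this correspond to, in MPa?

488 MPa

E = 54410 ksi = 375.1 GPa.
σ = E·ε = 375100 MPa × 1.3×10⁻³ = 488 MPa.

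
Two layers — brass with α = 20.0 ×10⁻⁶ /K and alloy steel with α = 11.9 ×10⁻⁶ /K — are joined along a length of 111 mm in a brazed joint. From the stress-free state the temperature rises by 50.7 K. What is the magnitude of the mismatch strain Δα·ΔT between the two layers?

4.11×10⁻⁴

Δα = |20.0 − 11.9|×10⁻⁶/K = 8.10×10⁻⁶/K.
Mismatch strain = Δα·ΔT = 8.10×10⁻⁶ × 50.7 = 4.11×10⁻⁴.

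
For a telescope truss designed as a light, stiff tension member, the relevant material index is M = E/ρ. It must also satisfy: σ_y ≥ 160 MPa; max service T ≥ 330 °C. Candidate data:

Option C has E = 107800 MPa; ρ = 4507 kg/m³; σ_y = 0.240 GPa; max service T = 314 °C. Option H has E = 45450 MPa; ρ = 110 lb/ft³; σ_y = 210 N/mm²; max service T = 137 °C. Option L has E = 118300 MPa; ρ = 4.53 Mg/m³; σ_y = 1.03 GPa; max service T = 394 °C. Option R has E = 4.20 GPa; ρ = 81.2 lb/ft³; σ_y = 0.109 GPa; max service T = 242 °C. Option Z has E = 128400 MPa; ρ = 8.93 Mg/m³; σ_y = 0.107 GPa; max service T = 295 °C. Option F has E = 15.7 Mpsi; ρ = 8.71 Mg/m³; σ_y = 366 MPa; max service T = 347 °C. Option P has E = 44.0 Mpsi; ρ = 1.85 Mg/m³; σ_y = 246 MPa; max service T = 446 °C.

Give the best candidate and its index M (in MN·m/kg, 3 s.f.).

Screen on constraints: σ_y ≥ 160 MPa; max service T ≥ 330 °C. Survivors: option L, option F, option P.
Convert each candidate to consistent units, then evaluate M:
  option L: E = 118.3 GPa, ρ = 4530 kg/m³
  option F: E = 108.2 GPa, ρ = 8710 kg/m³
  option P: E = 303.4 GPa, ρ = 1850 kg/m³
  option P: M = 164 MN·m/kg
  option L: M = 26.1 MN·m/kg
  option F: M = 12.4 MN·m/kg
Option P has the largest M.

option P, M = 164 MN·m/kg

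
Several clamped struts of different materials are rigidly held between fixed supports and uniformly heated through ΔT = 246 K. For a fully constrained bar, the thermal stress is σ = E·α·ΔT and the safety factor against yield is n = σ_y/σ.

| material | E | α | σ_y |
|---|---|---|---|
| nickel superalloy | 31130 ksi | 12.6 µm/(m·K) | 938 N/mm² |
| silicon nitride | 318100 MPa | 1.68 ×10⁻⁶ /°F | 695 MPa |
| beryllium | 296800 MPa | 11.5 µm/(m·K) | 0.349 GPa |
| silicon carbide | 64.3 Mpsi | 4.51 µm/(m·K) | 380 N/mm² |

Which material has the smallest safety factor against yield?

In consistent units (E in GPa, α in ×10⁻⁶/K, σ_y in MPa):
  nickel superalloy: E = 214.6, α = 12.6, σ_y = 938.0 → σ = 665 MPa, n = 1.41
  silicon nitride: E = 318.1, α = 3.02, σ_y = 695.0 → σ = 237 MPa, n = 2.94
  beryllium: E = 296.8, α = 11.5, σ_y = 349.0 → σ = 840 MPa, n = 0.416
  silicon carbide: E = 443.3, α = 4.51, σ_y = 380.0 → σ = 492 MPa, n = 0.773
Beryllium has the lowest safety factor, n = 0.416.

beryllium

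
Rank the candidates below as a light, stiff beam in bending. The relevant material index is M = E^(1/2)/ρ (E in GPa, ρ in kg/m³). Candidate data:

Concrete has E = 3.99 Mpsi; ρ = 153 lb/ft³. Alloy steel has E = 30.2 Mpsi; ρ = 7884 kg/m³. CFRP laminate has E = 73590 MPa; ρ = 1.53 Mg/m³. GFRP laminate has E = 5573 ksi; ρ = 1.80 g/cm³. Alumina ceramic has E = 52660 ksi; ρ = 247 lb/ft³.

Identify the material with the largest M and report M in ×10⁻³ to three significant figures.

Convert each candidate to consistent units, then evaluate M:
  concrete: E = 27.51 GPa, ρ = 2451 kg/m³
  alloy steel: E = 208.2 GPa, ρ = 7884 kg/m³
  CFRP laminate: E = 73.59 GPa, ρ = 1530 kg/m³
  GFRP laminate: E = 38.42 GPa, ρ = 1800 kg/m³
  alumina ceramic: E = 363.1 GPa, ρ = 3957 kg/m³
  CFRP laminate: M = 5.61×10⁻³
  alumina ceramic: M = 4.82×10⁻³
  GFRP laminate: M = 3.44×10⁻³
  concrete: M = 2.14×10⁻³
  alloy steel: M = 1.83×10⁻³
CFRP laminate ranks first.

CFRP laminate, M = 5.61×10⁻³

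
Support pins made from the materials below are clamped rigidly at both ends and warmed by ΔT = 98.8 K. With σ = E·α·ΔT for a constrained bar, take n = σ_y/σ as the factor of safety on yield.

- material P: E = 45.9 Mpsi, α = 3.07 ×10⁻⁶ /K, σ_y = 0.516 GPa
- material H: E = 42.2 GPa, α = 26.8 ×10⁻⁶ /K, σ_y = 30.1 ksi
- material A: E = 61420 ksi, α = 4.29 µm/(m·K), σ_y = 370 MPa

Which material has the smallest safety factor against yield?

In consistent units (E in GPa, α in ×10⁻⁶/K, σ_y in MPa):
  material P: E = 316.5, α = 3.07, σ_y = 516.0 → σ = 96.0 MPa, n = 5.38
  material H: E = 42.20, α = 26.8, σ_y = 207.5 → σ = 112 MPa, n = 1.86
  material A: E = 423.5, α = 4.29, σ_y = 370.0 → σ = 179 MPa, n = 2.06
Material H has the lowest safety factor, n = 1.86.

material H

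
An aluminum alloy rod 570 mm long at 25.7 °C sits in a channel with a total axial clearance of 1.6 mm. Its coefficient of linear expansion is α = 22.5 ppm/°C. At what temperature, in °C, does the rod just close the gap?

150 °C

α·L₀·ΔT = 1.6 mm ⇒ ΔT = 1.6 / (22.5×10⁻⁶ × 570.0) = 124.8 K.
T = 25.7 + 124.8 = 150.5 °C.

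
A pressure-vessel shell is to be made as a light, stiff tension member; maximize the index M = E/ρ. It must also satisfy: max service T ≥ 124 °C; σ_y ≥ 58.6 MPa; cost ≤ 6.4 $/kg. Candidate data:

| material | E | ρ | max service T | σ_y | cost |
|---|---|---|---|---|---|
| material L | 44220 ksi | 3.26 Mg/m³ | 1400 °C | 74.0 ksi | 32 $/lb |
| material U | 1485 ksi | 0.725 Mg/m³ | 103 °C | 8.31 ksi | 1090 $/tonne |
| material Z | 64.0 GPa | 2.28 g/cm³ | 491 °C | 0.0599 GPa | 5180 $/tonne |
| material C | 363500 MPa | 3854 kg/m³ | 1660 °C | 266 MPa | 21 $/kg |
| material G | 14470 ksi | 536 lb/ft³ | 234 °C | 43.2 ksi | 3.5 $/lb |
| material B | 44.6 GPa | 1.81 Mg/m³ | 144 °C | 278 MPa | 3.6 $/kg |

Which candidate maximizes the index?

material Z

Screen on constraints: max service T ≥ 124 °C; σ_y ≥ 58.6 MPa; cost ≤ 6.4 $/kg. Survivors: material Z, material B.
Normalizing units and computing the index:
  material Z: E = 64.00 GPa, ρ = 2280 kg/m³
  material B: E = 44.60 GPa, ρ = 1810 kg/m³
  material Z: M = 28.1 MN·m/kg
  material B: M = 24.6 MN·m/kg
The maximum is for material Z.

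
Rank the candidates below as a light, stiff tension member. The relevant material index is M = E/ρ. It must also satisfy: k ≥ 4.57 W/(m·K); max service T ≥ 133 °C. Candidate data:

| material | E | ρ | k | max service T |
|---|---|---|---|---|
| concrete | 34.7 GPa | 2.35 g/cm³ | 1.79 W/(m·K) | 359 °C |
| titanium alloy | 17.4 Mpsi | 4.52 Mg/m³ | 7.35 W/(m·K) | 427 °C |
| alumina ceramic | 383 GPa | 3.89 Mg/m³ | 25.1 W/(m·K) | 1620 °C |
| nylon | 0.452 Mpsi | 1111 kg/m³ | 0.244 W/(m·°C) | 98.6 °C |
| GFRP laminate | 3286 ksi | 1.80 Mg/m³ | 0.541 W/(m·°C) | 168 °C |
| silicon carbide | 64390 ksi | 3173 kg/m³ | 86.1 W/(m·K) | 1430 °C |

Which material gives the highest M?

silicon carbide

Screen on constraints: k ≥ 4.57 W/(m·K); max service T ≥ 133 °C. Survivors: titanium alloy, alumina ceramic, silicon carbide.
After converting to SI:
  titanium alloy: E = 120.0 GPa, ρ = 4520 kg/m³
  alumina ceramic: E = 383.0 GPa, ρ = 3890 kg/m³
  silicon carbide: E = 444.0 GPa, ρ = 3173 kg/m³
  silicon carbide: M = 140 MN·m/kg
  alumina ceramic: M = 98.5 MN·m/kg
  titanium alloy: M = 26.5 MN·m/kg
Silicon carbide has the largest M.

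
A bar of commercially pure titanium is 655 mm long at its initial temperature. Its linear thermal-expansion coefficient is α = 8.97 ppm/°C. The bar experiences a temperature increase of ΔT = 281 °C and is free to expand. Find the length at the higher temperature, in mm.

656.65 mm

ΔL = α·L₀·ΔT = 8.97×10⁻⁶ × 655 mm × 281.0 K = 1.65 mm.
L = L₀ + ΔL = 655 + 1.65 = 656.65 mm.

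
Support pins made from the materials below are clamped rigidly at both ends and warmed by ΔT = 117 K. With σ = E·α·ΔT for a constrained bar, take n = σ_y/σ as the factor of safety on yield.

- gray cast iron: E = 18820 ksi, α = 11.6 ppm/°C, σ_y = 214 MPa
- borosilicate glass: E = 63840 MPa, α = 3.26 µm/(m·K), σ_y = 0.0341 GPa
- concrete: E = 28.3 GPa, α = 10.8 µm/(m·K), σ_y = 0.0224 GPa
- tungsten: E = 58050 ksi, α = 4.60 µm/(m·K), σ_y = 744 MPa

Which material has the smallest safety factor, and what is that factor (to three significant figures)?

concrete, n = 0.626

In consistent units (E in GPa, α in ×10⁻⁶/K, σ_y in MPa):
  gray cast iron: E = 129.8, α = 11.6, σ_y = 214.0 → σ = 176 MPa, n = 1.22
  borosilicate glass: E = 63.84, α = 3.26, σ_y = 34.10 → σ = 24.3 MPa, n = 1.40
  concrete: E = 28.30, α = 10.8, σ_y = 22.40 → σ = 35.8 MPa, n = 0.626
  tungsten: E = 400.2, α = 4.60, σ_y = 744.0 → σ = 215 MPa, n = 3.45
The minimum is concrete at n = 0.626.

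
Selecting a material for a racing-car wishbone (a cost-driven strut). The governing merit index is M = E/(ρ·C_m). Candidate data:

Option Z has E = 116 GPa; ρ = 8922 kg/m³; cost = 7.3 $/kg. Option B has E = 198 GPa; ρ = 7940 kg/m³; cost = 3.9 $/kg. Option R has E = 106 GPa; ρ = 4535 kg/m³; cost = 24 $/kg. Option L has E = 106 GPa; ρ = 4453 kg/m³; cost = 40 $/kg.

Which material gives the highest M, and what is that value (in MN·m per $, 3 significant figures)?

Computing M directly (units already consistent):
  option B: M = 6.39 MN·m per $
  option Z: M = 1.78 MN·m per $
  option R: M = 0.974 MN·m per $
  option L: M = 0.595 MN·m per $
Highest index: option B.

option B, M = 6.39 MN·m per $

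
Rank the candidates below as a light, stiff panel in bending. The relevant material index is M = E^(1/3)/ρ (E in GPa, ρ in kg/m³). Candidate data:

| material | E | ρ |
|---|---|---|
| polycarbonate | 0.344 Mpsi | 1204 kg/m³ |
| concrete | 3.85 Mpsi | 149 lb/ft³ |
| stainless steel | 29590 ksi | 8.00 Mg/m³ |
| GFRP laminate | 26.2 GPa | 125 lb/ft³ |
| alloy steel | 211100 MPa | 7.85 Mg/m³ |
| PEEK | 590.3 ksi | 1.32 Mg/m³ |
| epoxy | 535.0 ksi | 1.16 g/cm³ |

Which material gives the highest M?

GFRP laminate

Normalizing units and computing the index:
  polycarbonate: E = 2.372 GPa, ρ = 1204 kg/m³
  concrete: E = 26.54 GPa, ρ = 2387 kg/m³
  stainless steel: E = 204.0 GPa, ρ = 8000 kg/m³
  GFRP laminate: E = 26.20 GPa, ρ = 2002 kg/m³
  alloy steel: E = 211.1 GPa, ρ = 7850 kg/m³
  PEEK: E = 4.070 GPa, ρ = 1320 kg/m³
  epoxy: E = 3.689 GPa, ρ = 1160 kg/m³
  GFRP laminate: M = 1.48×10⁻³
  epoxy: M = 1.33×10⁻³
  concrete: M = 1.25×10⁻³
  PEEK: M = 1.21×10⁻³
  polycarbonate: M = 1.11×10⁻³
  alloy steel: M = 0.759×10⁻³
  stainless steel: M = 0.736×10⁻³
The maximum is for GFRP laminate.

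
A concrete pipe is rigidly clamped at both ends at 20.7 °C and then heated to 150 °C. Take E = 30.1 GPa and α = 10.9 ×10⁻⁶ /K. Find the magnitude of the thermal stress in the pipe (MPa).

ΔT = 129.3 K. Constrained thermal stress σ = E·α·ΔT = 30.10×10³ MPa × 10.9×10⁻⁶ × 129.3 = 42.4 MPa (compressive).

42.4 MPa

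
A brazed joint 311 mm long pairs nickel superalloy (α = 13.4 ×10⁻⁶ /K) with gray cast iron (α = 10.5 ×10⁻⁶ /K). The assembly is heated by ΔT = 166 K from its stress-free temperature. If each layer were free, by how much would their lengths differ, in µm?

Δα = |13.4 − 10.5|×10⁻⁶/K = 2.90×10⁻⁶/K.
ΔL_mismatch = Δα·L·ΔT = 2.90×10⁻⁶ × 311.0 mm × 166.0 K = 150 µm.

150 µm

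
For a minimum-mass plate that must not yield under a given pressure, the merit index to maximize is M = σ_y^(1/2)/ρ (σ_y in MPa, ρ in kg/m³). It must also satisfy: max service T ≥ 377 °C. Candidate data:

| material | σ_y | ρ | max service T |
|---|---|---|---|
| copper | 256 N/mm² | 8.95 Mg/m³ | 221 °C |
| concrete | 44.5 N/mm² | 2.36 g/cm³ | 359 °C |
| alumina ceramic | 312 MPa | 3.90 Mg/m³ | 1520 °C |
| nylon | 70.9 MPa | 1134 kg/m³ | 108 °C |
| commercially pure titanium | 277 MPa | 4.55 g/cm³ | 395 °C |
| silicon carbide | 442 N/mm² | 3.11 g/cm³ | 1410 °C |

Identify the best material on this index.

Screen on constraints: max service T ≥ 377 °C. Survivors: alumina ceramic, commercially pure titanium, silicon carbide.
After converting to SI:
  alumina ceramic: σ_y = 312.0 MPa, ρ = 3900 kg/m³
  commercially pure titanium: σ_y = 277.0 MPa, ρ = 4550 kg/m³
  silicon carbide: σ_y = 442.0 MPa, ρ = 3110 kg/m³
  silicon carbide: M = 6.76×10⁻³
  alumina ceramic: M = 4.53×10⁻³
  commercially pure titanium: M = 3.66×10⁻³
The maximum is for silicon carbide.

silicon carbide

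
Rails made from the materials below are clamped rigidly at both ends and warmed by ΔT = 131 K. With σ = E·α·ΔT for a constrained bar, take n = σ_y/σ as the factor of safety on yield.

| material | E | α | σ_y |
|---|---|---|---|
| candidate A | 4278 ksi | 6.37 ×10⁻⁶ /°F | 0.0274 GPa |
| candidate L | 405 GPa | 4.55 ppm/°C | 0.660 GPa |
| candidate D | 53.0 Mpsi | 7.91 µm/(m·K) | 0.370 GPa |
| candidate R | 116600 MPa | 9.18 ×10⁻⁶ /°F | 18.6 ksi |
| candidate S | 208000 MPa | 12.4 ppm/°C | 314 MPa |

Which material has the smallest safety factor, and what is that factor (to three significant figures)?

Converting E to GPa, α to ×10⁻⁶/K, σ_y to MPa, then σ and n for each:
  candidate A: E = 29.50, α = 11.5, σ_y = 27.40 → σ = 44.3 MPa, n = 0.618
  candidate L: E = 405.0, α = 4.55, σ_y = 660.0 → σ = 241 MPa, n = 2.73
  candidate D: E = 365.4, α = 7.91, σ_y = 370.0 → σ = 379 MPa, n = 0.977
  candidate R: E = 116.6, α = 16.5, σ_y = 128.2 → σ = 252 MPa, n = 0.508
  candidate S: E = 208.0, α = 12.4, σ_y = 314.0 → σ = 338 MPa, n = 0.929
Candidate R has the lowest safety factor, n = 0.508.

candidate R, n = 0.508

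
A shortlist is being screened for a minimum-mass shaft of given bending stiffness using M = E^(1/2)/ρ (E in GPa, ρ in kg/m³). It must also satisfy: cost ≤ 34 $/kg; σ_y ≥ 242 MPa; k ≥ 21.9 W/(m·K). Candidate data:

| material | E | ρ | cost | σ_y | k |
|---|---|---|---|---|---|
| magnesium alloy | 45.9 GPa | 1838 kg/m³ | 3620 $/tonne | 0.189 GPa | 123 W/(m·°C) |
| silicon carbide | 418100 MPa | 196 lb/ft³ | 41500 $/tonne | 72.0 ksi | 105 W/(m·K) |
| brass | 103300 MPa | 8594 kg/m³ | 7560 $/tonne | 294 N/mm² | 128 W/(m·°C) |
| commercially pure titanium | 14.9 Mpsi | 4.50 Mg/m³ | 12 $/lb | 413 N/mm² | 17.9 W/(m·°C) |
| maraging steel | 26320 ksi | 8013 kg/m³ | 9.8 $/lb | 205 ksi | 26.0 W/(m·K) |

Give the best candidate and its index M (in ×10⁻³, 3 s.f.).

maraging steel, M = 1.68×10⁻³

Screen on constraints: cost ≤ 34 $/kg; σ_y ≥ 242 MPa; k ≥ 21.9 W/(m·K). Survivors: brass, maraging steel.
Putting every candidate on a common basis:
  brass: E = 103.3 GPa, ρ = 8594 kg/m³
  maraging steel: E = 181.5 GPa, ρ = 8013 kg/m³
  maraging steel: M = 1.68×10⁻³
  brass: M = 1.18×10⁻³
Highest index: maraging steel.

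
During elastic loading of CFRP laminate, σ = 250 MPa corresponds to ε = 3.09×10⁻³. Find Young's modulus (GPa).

E = σ/ε = 250 MPa / 3.09×10⁻³ = 80910 MPa = 80.9 GPa.

80.9 GPa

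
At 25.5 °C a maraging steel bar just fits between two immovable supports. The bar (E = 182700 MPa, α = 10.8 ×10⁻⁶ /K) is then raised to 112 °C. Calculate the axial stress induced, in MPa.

E = 182700 MPa = 182.7 GPa.
ΔT = 86.50 K. Constrained thermal stress σ = E·α·ΔT = 182.7×10³ MPa × 10.8×10⁻⁶ × 86.50 = 171 MPa (compressive).

171 MPa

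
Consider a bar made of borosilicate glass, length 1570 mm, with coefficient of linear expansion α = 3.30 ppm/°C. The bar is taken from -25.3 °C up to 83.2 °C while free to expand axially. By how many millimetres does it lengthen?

ΔT = 83.2 − (-25.3) = 108.5 K.
ΔL = α·L₀·ΔT = 3.30×10⁻⁶ × 1570 mm × 108.5 K = 0.562 mm.

0.562 mm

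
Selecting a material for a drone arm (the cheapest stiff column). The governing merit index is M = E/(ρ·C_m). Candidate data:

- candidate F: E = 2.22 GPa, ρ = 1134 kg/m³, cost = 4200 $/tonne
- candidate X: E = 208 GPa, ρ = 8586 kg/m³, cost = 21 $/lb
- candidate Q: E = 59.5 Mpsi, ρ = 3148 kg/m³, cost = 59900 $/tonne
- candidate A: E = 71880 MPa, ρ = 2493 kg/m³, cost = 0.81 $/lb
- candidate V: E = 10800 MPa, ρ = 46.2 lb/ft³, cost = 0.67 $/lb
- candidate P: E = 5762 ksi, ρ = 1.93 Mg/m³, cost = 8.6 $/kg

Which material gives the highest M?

candidate A

In SI units:
  candidate F: E = 2.220 GPa, ρ = 1134 kg/m³, cost = 4.200 $/kg
  candidate X: E = 208.0 GPa, ρ = 8586 kg/m³, cost = 46.30 $/kg
  candidate Q: E = 410.2 GPa, ρ = 3148 kg/m³, cost = 59.90 $/kg
  candidate A: E = 71.88 GPa, ρ = 2493 kg/m³, cost = 1.786 $/kg
  candidate V: E = 10.80 GPa, ρ = 740.1 kg/m³, cost = 1.477 $/kg
  candidate P: E = 39.73 GPa, ρ = 1930 kg/m³, cost = 8.600 $/kg
  candidate A: M = 16.1 MN·m per $
  candidate V: M = 9.88 MN·m per $
  candidate P: M = 2.39 MN·m per $
  candidate Q: M = 2.18 MN·m per $
  candidate X: M = 0.523 MN·m per $
  candidate F: M = 0.466 MN·m per $
Highest index: candidate A.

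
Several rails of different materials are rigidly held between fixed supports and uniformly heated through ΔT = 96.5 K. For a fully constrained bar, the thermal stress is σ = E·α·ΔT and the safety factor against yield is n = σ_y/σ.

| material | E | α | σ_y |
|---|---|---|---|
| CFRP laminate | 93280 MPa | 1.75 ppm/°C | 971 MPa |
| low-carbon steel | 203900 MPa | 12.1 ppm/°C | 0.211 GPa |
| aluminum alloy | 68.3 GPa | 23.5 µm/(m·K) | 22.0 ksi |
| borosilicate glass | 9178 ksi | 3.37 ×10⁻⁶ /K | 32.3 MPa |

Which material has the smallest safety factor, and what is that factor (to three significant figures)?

Per material, after unit conversion:
  CFRP laminate: E = 93.28, α = 1.75, σ_y = 971.0 → σ = 15.8 MPa, n = 61.6
  low-carbon steel: E = 203.9, α = 12.1, σ_y = 211.0 → σ = 238 MPa, n = 0.886
  aluminum alloy: E = 68.30, α = 23.5, σ_y = 151.7 → σ = 155 MPa, n = 0.979
  borosilicate glass: E = 63.28, α = 3.37, σ_y = 32.30 → σ = 20.6 MPa, n = 1.57
Low-carbon steel has the lowest safety factor, n = 0.886.

low-carbon steel, n = 0.886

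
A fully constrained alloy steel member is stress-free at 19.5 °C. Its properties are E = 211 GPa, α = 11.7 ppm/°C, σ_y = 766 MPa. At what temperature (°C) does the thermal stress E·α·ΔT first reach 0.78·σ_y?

E·α·ΔT = 597.5 MPa ⇒ ΔT = 597.5 / (211.0×10³ × 11.7×10⁻⁶) = 242.0 K.
T = 19.5 + 242.0 = 261.5 °C.

262 °C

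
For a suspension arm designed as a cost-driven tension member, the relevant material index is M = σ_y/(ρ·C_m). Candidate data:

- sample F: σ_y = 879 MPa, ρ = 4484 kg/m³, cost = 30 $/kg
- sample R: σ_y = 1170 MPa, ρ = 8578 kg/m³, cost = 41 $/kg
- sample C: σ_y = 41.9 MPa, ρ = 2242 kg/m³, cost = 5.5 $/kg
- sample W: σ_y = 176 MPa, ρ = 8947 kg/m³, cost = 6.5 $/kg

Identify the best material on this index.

Per-candidate index values:
  sample F: M = 6.53 kN·m per $
  sample C: M = 3.40 kN·m per $
  sample R: M = 3.33 kN·m per $
  sample W: M = 3.03 kN·m per $
Sample F has the largest M.

sample F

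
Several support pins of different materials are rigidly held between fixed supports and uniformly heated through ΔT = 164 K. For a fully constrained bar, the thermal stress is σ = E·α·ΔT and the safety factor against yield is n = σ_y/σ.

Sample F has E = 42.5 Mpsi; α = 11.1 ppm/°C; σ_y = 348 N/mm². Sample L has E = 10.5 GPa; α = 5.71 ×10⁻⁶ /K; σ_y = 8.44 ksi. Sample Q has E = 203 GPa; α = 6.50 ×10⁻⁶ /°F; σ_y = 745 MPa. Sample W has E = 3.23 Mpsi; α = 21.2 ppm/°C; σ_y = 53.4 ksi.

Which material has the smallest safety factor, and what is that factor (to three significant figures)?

sample F, n = 0.652

With everything in SI (GPa, ×10⁻⁶/K, MPa):
  sample F: E = 293.0, α = 11.1, σ_y = 348.0 → σ = 533 MPa, n = 0.652
  sample L: E = 10.50, α = 5.71, σ_y = 58.19 → σ = 9.83 MPa, n = 5.92
  sample Q: E = 203.0, α = 11.7, σ_y = 745.0 → σ = 390 MPa, n = 1.91
  sample W: E = 22.27, α = 21.2, σ_y = 368.2 → σ = 77.4 MPa, n = 4.76
Smallest n: sample F with n = 0.652.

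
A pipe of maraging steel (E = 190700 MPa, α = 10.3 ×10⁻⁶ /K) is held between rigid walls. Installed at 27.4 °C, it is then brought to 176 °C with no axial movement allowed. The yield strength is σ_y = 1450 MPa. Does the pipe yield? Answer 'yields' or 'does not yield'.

E = 190700 MPa = 190.7 GPa.
ΔT = 148.6 K. Constrained thermal stress σ = E·α·ΔT = 190.7×10³ MPa × 10.3×10⁻⁶ × 148.6 = 292 MPa (compressive).
Compare to σ_y = 1450 MPa: σ < σ_y, so it does not yield.

does not yield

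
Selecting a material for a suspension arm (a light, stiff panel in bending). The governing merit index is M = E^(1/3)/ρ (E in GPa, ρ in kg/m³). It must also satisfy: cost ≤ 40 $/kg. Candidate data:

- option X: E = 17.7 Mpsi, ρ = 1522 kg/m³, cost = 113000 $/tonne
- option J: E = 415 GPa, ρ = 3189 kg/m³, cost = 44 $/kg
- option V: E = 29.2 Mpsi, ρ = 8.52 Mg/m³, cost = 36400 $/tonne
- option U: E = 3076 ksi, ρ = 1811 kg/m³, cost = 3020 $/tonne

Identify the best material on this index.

Screen on constraints: cost ≤ 40 $/kg. Survivors: option V, option U.
In SI units:
  option V: E = 201.3 GPa, ρ = 8520 kg/m³
  option U: E = 21.21 GPa, ρ = 1811 kg/m³
  option U: M = 1.53×10⁻³
  option V: M = 0.688×10⁻³
Option U ranks first.

option U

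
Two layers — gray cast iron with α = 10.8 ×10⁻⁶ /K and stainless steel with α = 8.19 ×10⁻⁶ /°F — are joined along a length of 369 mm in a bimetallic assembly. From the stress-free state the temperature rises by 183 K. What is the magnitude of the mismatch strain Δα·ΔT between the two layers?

7.21×10⁻⁴

stainless steel: α = 8.19×10⁻⁶/°F × 9/5 = 14.7×10⁻⁶/K.
Δα = |10.8 − 14.7|×10⁻⁶/K = 3.94×10⁻⁶/K.
Mismatch strain = Δα·ΔT = 3.94×10⁻⁶ × 183.0 = 7.21×10⁻⁴.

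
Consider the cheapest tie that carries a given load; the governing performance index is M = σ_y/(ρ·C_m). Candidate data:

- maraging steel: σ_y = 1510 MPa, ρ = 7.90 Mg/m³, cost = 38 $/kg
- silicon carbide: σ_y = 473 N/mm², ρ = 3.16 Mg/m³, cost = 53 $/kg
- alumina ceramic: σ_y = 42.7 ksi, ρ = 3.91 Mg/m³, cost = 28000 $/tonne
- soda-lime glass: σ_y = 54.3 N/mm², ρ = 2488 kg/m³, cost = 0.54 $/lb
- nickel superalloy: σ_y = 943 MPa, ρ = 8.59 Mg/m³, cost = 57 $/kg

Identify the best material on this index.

soda-lime glass

Putting every candidate on a common basis:
  maraging steel: σ_y = 1510 MPa, ρ = 7900 kg/m³, cost = 38.00 $/kg
  silicon carbide: σ_y = 473.0 MPa, ρ = 3160 kg/m³, cost = 53.00 $/kg
  alumina ceramic: σ_y = 294.4 MPa, ρ = 3910 kg/m³, cost = 28.00 $/kg
  soda-lime glass: σ_y = 54.30 MPa, ρ = 2488 kg/m³, cost = 1.190 $/kg
  nickel superalloy: σ_y = 943.0 MPa, ρ = 8590 kg/m³, cost = 57.00 $/kg
  soda-lime glass: M = 18.3 kN·m per $
  maraging steel: M = 5.03 kN·m per $
  silicon carbide: M = 2.82 kN·m per $
  alumina ceramic: M = 2.69 kN·m per $
  nickel superalloy: M = 1.93 kN·m per $
Highest index: soda-lime glass.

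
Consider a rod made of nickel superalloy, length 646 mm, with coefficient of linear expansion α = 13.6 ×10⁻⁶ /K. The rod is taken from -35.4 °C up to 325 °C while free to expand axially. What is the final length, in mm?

649.17 mm

ΔT = 325 − (-35.4) = 360.4 K.
ΔL = α·L₀·ΔT = 13.6×10⁻⁶ × 646 mm × 360.4 K = 3.17 mm.
L = L₀ + ΔL = 646 + 3.17 = 649.17 mm.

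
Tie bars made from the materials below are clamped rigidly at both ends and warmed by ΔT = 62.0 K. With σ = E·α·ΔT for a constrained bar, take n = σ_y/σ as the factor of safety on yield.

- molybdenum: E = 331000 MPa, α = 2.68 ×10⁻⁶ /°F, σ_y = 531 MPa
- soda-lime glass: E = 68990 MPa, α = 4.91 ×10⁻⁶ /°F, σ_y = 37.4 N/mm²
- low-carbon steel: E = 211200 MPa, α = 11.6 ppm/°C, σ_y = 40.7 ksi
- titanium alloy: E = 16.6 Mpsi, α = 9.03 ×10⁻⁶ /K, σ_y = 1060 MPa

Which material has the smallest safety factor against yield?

Per material, after unit conversion:
  molybdenum: E = 331.0, α = 4.82, σ_y = 531.0 → σ = 99.0 MPa, n = 5.36
  soda-lime glass: E = 68.99, α = 8.84, σ_y = 37.40 → σ = 37.8 MPa, n = 0.989
  low-carbon steel: E = 211.2, α = 11.6, σ_y = 280.6 → σ = 152 MPa, n = 1.85
  titanium alloy: E = 114.5, α = 9.03, σ_y = 1060 → σ = 64.1 MPa, n = 16.5
The minimum is soda-lime glass at n = 0.989.

soda-lime glass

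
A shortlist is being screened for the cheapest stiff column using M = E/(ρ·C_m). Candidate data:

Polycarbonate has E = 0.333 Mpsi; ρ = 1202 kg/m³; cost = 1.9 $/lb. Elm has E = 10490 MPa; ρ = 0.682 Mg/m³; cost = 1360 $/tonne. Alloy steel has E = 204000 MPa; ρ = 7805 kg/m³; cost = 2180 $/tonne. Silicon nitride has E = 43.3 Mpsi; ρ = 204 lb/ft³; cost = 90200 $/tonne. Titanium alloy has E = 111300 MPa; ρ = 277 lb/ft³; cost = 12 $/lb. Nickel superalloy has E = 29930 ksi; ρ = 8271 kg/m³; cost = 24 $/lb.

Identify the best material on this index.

In SI units:
  polycarbonate: E = 2.296 GPa, ρ = 1202 kg/m³, cost = 4.189 $/kg
  elm: E = 10.49 GPa, ρ = 682.0 kg/m³, cost = 1.360 $/kg
  alloy steel: E = 204.0 GPa, ρ = 7805 kg/m³, cost = 2.180 $/kg
  silicon nitride: E = 298.5 GPa, ρ = 3268 kg/m³, cost = 90.20 $/kg
  titanium alloy: E = 111.3 GPa, ρ = 4437 kg/m³, cost = 26.46 $/kg
  nickel superalloy: E = 206.4 GPa, ρ = 8271 kg/m³, cost = 52.91 $/kg
  alloy steel: M = 12.0 MN·m per $
  elm: M = 11.3 MN·m per $
  silicon nitride: M = 1.01 MN·m per $
  titanium alloy: M = 0.948 MN·m per $
  nickel superalloy: M = 0.472 MN·m per $
  polycarbonate: M = 0.456 MN·m per $
Alloy steel has the largest M.

alloy steel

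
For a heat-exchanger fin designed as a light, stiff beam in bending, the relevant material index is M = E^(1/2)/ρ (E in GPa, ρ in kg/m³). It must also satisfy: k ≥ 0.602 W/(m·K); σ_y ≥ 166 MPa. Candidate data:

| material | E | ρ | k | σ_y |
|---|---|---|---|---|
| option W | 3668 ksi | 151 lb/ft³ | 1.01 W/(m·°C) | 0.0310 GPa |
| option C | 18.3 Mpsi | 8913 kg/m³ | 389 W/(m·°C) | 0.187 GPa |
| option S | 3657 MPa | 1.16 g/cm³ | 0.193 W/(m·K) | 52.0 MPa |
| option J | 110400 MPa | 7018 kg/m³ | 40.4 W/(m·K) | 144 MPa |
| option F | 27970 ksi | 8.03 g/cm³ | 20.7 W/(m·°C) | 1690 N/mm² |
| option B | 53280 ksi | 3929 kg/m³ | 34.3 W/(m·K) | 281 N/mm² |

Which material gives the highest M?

option B

Screen on constraints: k ≥ 0.602 W/(m·K); σ_y ≥ 166 MPa. Survivors: option C, option F, option B.
In SI units:
  option C: E = 126.2 GPa, ρ = 8913 kg/m³
  option F: E = 192.8 GPa, ρ = 8030 kg/m³
  option B: E = 367.4 GPa, ρ = 3929 kg/m³
  option B: M = 4.88×10⁻³
  option F: M = 1.73×10⁻³
  option C: M = 1.26×10⁻³
Option B ranks first.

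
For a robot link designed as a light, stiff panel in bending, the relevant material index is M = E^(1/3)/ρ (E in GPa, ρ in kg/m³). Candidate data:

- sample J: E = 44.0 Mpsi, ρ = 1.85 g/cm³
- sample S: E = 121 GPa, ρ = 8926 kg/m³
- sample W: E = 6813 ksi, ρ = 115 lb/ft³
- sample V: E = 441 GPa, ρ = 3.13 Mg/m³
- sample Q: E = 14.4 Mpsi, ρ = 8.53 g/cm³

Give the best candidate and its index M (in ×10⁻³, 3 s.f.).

sample J, M = 3.63×10⁻³

Convert each candidate to consistent units, then evaluate M:
  sample J: E = 303.4 GPa, ρ = 1850 kg/m³
  sample S: E = 121.0 GPa, ρ = 8926 kg/m³
  sample W: E = 46.97 GPa, ρ = 1842 kg/m³
  sample V: E = 441.0 GPa, ρ = 3130 kg/m³
  sample Q: E = 99.28 GPa, ρ = 8530 kg/m³
  sample J: M = 3.63×10⁻³
  sample V: M = 2.43×10⁻³
  sample W: M = 1.96×10⁻³
  sample S: M = 0.554×10⁻³
  sample Q: M = 0.543×10⁻³
Sample J ranks first.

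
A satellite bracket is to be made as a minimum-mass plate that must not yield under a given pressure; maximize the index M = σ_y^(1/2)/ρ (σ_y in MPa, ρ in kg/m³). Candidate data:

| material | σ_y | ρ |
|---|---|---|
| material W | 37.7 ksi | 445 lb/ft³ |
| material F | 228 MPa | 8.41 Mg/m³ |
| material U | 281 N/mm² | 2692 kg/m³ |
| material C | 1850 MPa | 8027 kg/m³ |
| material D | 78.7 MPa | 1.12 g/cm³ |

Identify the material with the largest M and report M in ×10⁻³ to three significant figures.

material D, M = 7.92×10⁻³

Convert each candidate to consistent units, then evaluate M:
  material W: σ_y = 259.9 MPa, ρ = 7128 kg/m³
  material F: σ_y = 228.0 MPa, ρ = 8410 kg/m³
  material U: σ_y = 281.0 MPa, ρ = 2692 kg/m³
  material C: σ_y = 1850 MPa, ρ = 8027 kg/m³
  material D: σ_y = 78.70 MPa, ρ = 1120 kg/m³
  material D: M = 7.92×10⁻³
  material U: M = 6.23×10⁻³
  material C: M = 5.36×10⁻³
  material W: M = 2.26×10⁻³
  material F: M = 1.80×10⁻³
Highest index: material D.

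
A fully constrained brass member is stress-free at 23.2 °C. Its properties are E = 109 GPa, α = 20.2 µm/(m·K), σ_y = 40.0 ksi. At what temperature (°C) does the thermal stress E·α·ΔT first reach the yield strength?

σ_y = 40.0 ksi = 275.8 MPa.
E·α·ΔT = 275.8 MPa ⇒ ΔT = 275.8 / (109.0×10³ × 20.2×10⁻⁶) = 125.3 K.
T = 23.2 + 125.3 = 148.5 °C.

148 °C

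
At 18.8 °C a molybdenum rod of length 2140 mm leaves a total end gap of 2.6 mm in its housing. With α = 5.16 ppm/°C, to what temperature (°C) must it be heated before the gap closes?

α·L₀·ΔT = 2.6 mm ⇒ ΔT = 2.6 / (5.16×10⁻⁶ × 2140.0) = 235.5 K.
T = 18.8 + 235.5 = 254.3 °C.

254 °C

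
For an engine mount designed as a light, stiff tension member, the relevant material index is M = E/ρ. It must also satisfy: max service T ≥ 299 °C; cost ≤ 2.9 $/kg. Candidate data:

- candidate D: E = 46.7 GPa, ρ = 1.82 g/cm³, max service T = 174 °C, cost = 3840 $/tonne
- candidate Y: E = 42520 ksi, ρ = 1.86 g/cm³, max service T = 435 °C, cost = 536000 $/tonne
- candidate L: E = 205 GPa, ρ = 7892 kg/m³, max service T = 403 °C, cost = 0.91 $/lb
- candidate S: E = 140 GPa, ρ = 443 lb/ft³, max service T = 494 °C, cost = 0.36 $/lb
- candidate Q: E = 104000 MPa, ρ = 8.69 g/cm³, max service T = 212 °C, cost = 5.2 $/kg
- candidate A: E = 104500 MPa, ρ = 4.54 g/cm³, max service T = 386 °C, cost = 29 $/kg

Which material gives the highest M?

Screen on constraints: max service T ≥ 299 °C; cost ≤ 2.9 $/kg. Survivors: candidate L, candidate S.
Normalizing units and computing the index:
  candidate L: E = 205.0 GPa, ρ = 7892 kg/m³
  candidate S: E = 140.0 GPa, ρ = 7096 kg/m³
  candidate L: M = 26.0 MN·m/kg
  candidate S: M = 19.7 MN·m/kg
The maximum is for candidate L.

candidate L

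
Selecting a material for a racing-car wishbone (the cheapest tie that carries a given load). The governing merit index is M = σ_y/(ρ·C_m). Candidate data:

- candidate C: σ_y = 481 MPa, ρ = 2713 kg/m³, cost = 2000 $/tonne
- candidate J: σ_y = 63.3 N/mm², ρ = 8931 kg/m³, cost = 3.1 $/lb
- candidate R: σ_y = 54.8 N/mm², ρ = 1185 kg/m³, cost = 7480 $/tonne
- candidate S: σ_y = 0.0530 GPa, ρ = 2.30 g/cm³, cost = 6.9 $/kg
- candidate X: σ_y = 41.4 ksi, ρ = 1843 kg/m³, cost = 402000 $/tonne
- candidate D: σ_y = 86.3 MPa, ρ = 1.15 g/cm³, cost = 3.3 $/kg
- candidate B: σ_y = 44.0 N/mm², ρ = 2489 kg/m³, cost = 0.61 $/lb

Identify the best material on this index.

candidate C

Normalizing units and computing the index:
  candidate C: σ_y = 481.0 MPa, ρ = 2713 kg/m³, cost = 2.000 $/kg
  candidate J: σ_y = 63.30 MPa, ρ = 8931 kg/m³, cost = 6.834 $/kg
  candidate R: σ_y = 54.80 MPa, ρ = 1185 kg/m³, cost = 7.480 $/kg
  candidate S: σ_y = 53.00 MPa, ρ = 2300 kg/m³, cost = 6.900 $/kg
  candidate X: σ_y = 285.4 MPa, ρ = 1843 kg/m³, cost = 402.0 $/kg
  candidate D: σ_y = 86.30 MPa, ρ = 1150 kg/m³, cost = 3.300 $/kg
  candidate B: σ_y = 44.00 MPa, ρ = 2489 kg/m³, cost = 1.345 $/kg
  candidate C: M = 88.6 kN·m per $
  candidate D: M = 22.7 kN·m per $
  candidate B: M = 13.1 kN·m per $
  candidate R: M = 6.18 kN·m per $
  candidate S: M = 3.34 kN·m per $
  candidate J: M = 1.04 kN·m per $
  candidate X: M = 0.385 kN·m per $
The maximum is for candidate C.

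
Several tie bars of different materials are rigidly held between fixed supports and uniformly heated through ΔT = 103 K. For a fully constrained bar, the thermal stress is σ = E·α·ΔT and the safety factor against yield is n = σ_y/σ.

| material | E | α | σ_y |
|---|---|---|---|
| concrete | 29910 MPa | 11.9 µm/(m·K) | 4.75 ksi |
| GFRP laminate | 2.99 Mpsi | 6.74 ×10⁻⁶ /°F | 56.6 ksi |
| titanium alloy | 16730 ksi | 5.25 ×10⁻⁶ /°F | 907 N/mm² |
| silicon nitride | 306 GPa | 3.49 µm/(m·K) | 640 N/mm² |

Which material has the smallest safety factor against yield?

concrete

Converting E to GPa, α to ×10⁻⁶/K, σ_y to MPa, then σ and n for each:
  concrete: E = 29.91, α = 11.9, σ_y = 32.75 → σ = 36.7 MPa, n = 0.893
  GFRP laminate: E = 20.62, α = 12.1, σ_y = 390.2 → σ = 25.8 MPa, n = 15.1
  titanium alloy: E = 115.3, α = 9.45, σ_y = 907.0 → σ = 112 MPa, n = 8.08
  silicon nitride: E = 306.0, α = 3.49, σ_y = 640.0 → σ = 110 MPa, n = 5.82
Concrete has the lowest safety factor, n = 0.893.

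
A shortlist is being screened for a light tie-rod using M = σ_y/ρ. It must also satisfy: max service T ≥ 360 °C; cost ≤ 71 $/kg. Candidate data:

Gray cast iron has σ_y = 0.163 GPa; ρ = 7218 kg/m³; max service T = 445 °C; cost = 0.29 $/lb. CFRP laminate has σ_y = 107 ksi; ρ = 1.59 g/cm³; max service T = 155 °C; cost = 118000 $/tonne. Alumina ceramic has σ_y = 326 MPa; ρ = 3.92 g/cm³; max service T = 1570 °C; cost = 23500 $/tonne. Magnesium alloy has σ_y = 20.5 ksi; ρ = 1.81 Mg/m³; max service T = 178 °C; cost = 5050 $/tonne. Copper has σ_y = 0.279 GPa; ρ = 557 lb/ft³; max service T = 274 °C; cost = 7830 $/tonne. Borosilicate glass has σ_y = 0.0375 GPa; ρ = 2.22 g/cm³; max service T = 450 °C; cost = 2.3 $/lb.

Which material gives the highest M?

Screen on constraints: max service T ≥ 360 °C; cost ≤ 71 $/kg. Survivors: gray cast iron, alumina ceramic, borosilicate glass.
After converting to SI:
  gray cast iron: σ_y = 163.0 MPa, ρ = 7218 kg/m³
  alumina ceramic: σ_y = 326.0 MPa, ρ = 3920 kg/m³
  borosilicate glass: σ_y = 37.50 MPa, ρ = 2220 kg/m³
  alumina ceramic: M = 83.2 kN·m/kg
  gray cast iron: M = 22.6 kN·m/kg
  borosilicate glass: M = 16.9 kN·m/kg
Alumina ceramic ranks first.

alumina ceramic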